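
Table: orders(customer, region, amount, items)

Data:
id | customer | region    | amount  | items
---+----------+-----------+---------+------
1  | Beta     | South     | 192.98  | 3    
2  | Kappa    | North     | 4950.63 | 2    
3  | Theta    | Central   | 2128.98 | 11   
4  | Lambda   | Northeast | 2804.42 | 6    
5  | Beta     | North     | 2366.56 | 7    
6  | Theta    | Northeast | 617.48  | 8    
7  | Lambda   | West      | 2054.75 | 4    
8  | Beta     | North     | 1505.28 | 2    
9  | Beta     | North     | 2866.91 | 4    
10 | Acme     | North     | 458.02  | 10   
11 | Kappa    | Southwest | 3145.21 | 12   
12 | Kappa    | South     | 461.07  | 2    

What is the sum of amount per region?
SELECT region, SUM(amount) as result
FROM orders
GROUP BY region

Result:
  Central: 2128.98
  North: 12147.40
  Northeast: 3421.90
  South: 654.05
  Southwest: 3145.21
  West: 2054.75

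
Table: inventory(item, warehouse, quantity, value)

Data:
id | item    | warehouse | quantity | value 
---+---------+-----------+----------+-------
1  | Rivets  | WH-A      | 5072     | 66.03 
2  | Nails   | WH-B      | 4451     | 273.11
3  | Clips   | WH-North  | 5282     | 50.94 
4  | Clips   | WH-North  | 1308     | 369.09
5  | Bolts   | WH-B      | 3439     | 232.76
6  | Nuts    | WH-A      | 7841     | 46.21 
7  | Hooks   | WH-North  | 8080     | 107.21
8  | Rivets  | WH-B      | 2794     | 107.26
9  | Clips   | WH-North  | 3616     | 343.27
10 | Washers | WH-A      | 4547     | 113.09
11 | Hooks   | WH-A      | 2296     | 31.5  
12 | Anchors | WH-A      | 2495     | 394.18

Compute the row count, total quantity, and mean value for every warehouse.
SELECT warehouse,
       COUNT(*) as cnt,
       SUM(quantity) as total_quantity,
       AVG(value) as avg_value
FROM inventory
GROUP BY warehouse

Result:
  WH-A: 5 records, 22251 total quantity, 130.20 avg value
  WH-B: 3 records, 10684 total quantity, 204.38 avg value
  WH-North: 4 records, 18286 total quantity, 217.63 avg value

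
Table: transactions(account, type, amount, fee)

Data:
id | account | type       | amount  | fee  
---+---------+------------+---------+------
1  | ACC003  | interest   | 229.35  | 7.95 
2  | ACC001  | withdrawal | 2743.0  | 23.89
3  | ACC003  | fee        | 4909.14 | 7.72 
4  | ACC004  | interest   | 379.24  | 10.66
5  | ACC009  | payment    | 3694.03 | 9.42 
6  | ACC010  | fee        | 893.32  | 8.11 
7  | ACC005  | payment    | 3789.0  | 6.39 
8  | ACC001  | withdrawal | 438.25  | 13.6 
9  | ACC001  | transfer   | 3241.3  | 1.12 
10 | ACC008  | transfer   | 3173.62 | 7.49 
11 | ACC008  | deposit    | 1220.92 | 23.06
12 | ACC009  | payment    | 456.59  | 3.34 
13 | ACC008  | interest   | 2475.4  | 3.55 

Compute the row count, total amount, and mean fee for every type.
SELECT type,
       COUNT(*) as cnt,
       SUM(amount) as total_amount,
       AVG(fee) as avg_fee
FROM transactions
GROUP BY type

Result:
  deposit: 1 records, 1220.92 total amount, 23.06 avg fee
  fee: 2 records, 5802.46 total amount, 7.92 avg fee
  interest: 3 records, 3083.99 total amount, 7.39 avg fee
  payment: 3 records, 7939.62 total amount, 6.38 avg fee
  transfer: 2 records, 6414.92 total amount, 4.31 avg fee
  withdrawal: 2 records, 3181.25 total amount, 18.75 avg fee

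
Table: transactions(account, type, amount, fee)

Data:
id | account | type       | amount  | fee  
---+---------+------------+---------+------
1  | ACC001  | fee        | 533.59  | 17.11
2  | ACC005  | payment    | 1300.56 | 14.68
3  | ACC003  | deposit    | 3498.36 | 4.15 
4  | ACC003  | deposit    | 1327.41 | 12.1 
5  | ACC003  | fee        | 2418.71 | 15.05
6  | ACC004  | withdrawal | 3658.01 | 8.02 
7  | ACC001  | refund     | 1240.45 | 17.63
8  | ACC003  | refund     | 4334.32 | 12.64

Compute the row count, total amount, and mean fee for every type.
SELECT type,
       COUNT(*) as cnt,
       SUM(amount) as total_amount,
       AVG(fee) as avg_fee
FROM transactions
GROUP BY type

Result:
  deposit: 2 records, 4825.77 total amount, 8.13 avg fee
  fee: 2 records, 2952.30 total amount, 16.08 avg fee
  payment: 1 records, 1300.56 total amount, 14.68 avg fee
  refund: 2 records, 5574.77 total amount, 15.14 avg fee
  withdrawal: 1 records, 3658.01 total amount, 8.02 avg fee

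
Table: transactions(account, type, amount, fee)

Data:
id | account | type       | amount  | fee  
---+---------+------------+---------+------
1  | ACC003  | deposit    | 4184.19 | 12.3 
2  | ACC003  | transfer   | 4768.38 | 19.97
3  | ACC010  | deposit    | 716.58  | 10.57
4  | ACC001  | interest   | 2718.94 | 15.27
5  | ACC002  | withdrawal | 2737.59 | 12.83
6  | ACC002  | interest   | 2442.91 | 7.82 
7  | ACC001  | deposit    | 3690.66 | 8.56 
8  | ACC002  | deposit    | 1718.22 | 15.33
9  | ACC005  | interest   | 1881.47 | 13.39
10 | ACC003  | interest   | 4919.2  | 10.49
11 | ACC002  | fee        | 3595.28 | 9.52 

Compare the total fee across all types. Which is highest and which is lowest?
SELECT type, SUM(fee)
FROM transactions
GROUP BY type
ORDER BY SUM(fee)

All groups:
  fee: 9.52
  withdrawal: 12.83
  transfer: 19.97
  deposit: 46.76
  interest: 46.97

Highest: interest (46.97)
Lowest: fee (9.52)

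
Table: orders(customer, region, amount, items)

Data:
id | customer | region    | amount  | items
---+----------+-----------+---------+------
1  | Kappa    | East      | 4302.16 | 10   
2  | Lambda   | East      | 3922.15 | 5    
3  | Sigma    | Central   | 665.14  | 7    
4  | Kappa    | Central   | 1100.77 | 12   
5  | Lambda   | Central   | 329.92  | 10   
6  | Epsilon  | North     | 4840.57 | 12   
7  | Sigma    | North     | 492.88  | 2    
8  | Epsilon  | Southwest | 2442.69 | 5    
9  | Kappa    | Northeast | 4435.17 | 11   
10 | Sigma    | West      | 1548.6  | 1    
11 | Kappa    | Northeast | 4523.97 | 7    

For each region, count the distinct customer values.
SELECT region, COUNT(DISTINCT customer)
FROM orders
GROUP BY region

Result:
  Central: 3 distinct
  East: 2 distinct
  North: 2 distinct
  Northeast: 1 distinct
  Southwest: 1 distinct
  West: 1 distinct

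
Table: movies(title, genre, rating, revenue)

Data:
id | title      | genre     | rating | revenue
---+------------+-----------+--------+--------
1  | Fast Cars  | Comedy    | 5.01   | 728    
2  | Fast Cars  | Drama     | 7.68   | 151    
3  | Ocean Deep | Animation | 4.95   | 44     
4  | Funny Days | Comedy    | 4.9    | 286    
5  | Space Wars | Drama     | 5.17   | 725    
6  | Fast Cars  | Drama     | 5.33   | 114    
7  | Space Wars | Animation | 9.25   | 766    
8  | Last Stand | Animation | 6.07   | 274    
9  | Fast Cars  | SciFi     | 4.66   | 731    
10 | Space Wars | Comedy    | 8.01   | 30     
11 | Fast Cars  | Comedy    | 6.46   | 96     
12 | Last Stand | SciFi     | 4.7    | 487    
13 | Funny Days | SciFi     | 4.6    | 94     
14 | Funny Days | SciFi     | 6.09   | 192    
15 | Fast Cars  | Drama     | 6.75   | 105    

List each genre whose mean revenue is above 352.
SELECT genre, AVG(revenue)
FROM movies
GROUP BY genre
HAVING AVG(revenue) > 352

Result:
  Animation: avg=361.33
  SciFi: avg=376.00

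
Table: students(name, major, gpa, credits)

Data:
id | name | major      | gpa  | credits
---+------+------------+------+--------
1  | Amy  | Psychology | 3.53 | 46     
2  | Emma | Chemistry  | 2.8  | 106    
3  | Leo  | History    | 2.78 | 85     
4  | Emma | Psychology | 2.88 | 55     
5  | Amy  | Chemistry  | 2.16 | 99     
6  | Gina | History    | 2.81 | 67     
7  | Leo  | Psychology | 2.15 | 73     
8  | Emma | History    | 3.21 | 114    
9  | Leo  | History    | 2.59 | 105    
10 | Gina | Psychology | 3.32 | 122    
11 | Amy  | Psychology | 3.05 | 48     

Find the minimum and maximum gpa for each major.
SELECT major, MIN(gpa), MAX(gpa)
FROM students
GROUP BY major

Result:
  Chemistry: min=2.16, max=2.80
  History: min=2.59, max=3.21
  Psychology: min=2.15, max=3.53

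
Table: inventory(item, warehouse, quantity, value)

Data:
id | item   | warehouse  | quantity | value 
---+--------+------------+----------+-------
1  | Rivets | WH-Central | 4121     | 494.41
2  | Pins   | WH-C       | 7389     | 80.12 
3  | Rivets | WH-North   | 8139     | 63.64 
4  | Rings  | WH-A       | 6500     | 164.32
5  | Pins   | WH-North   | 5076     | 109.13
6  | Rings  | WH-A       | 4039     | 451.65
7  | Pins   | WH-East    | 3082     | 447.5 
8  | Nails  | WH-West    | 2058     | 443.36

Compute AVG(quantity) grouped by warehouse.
SELECT warehouse, AVG(quantity) as result
FROM inventory
GROUP BY warehouse

Result:
  WH-A: 5269.50
  WH-C: 7389.00
  WH-Central: 4121.00
  WH-East: 3082.00
  WH-North: 6607.50
  WH-West: 2058.00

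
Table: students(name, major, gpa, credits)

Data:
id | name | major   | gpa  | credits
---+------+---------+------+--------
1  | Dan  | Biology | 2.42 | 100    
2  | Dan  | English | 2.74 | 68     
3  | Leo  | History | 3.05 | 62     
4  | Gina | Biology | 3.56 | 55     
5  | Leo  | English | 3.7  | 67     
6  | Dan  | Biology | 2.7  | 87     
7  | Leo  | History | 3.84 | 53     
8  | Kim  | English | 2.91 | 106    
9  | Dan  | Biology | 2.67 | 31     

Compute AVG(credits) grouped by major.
SELECT major, AVG(credits) as result
FROM students
GROUP BY major

Result:
  Biology: 68.25
  English: 80.33
  History: 57.50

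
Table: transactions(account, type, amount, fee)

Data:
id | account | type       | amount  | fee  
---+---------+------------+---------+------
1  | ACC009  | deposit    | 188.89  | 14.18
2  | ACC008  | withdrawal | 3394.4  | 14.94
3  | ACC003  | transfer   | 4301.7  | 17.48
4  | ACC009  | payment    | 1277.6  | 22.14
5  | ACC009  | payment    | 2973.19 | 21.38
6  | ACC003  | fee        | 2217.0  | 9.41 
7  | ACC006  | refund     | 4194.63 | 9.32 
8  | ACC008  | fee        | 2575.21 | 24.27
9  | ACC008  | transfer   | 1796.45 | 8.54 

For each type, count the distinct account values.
SELECT type, COUNT(DISTINCT account)
FROM transactions
GROUP BY type

Result:
  deposit: 1 distinct
  fee: 2 distinct
  payment: 1 distinct
  refund: 1 distinct
  transfer: 2 distinct
  withdrawal: 1 distinct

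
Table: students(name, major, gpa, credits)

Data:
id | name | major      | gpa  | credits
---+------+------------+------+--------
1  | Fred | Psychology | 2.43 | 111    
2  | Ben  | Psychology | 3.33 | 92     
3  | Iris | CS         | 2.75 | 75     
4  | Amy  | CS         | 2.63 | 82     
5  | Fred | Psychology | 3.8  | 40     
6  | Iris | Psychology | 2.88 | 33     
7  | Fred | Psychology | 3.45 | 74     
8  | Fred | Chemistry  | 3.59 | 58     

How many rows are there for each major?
SELECT major, COUNT(*) as count
FROM students
GROUP BY major

Result:
  CS: 2
  Chemistry: 1
  Psychology: 5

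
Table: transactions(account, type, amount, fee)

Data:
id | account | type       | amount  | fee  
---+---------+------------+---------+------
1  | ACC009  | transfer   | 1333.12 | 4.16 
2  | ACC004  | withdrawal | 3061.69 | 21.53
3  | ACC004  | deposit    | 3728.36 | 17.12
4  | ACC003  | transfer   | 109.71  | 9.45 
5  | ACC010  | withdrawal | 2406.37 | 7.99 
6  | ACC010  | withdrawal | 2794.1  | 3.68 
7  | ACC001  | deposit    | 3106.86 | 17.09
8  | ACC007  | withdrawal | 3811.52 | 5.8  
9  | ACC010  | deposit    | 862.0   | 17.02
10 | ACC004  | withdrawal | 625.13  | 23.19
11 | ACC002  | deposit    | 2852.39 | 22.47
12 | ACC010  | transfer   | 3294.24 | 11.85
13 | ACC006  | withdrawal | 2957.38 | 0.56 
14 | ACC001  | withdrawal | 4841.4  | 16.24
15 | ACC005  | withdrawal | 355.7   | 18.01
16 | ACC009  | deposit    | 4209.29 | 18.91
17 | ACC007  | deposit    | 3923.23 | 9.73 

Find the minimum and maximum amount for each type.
SELECT type, MIN(amount), MAX(amount)
FROM transactions
GROUP BY type

Result:
  deposit: min=862.00, max=4209.29
  transfer: min=109.71, max=3294.24
  withdrawal: min=355.70, max=4841.40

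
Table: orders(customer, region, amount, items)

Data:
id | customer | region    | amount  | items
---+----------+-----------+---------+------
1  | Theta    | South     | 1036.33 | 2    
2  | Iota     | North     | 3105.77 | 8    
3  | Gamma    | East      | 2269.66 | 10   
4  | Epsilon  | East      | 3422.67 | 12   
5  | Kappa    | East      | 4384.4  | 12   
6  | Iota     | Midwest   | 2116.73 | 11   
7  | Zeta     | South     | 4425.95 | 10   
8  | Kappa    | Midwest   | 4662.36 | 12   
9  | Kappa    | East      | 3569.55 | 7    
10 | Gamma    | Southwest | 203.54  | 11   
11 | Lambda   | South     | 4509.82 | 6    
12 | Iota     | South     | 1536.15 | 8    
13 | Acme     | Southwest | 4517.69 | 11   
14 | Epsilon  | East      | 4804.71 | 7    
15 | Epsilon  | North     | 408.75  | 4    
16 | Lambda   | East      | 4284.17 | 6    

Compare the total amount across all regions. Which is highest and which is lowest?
SELECT region, SUM(amount)
FROM orders
GROUP BY region
ORDER BY SUM(amount)

All groups:
  North: 3514.52
  Southwest: 4721.23
  Midwest: 6779.09
  South: 11508.25
  East: 22735.16

Highest: East (22735.16)
Lowest: North (3514.52)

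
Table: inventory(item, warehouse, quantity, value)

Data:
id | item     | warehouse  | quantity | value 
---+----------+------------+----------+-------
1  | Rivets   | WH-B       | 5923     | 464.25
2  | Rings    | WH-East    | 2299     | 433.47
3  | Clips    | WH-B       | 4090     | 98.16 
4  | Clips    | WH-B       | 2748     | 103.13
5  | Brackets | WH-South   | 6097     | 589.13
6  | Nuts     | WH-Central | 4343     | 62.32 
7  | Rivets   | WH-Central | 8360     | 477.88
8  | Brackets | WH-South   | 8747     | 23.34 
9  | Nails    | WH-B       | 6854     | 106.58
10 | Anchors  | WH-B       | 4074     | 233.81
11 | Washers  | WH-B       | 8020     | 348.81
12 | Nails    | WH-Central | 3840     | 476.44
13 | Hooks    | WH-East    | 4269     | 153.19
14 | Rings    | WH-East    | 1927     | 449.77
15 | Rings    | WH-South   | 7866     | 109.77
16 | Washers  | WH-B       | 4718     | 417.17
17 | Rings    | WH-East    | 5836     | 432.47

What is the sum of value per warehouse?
SELECT warehouse, SUM(value) as result
FROM inventory
GROUP BY warehouse

Result:
  WH-B: 1771.91
  WH-Central: 1016.64
  WH-East: 1468.90
  WH-South: 722.24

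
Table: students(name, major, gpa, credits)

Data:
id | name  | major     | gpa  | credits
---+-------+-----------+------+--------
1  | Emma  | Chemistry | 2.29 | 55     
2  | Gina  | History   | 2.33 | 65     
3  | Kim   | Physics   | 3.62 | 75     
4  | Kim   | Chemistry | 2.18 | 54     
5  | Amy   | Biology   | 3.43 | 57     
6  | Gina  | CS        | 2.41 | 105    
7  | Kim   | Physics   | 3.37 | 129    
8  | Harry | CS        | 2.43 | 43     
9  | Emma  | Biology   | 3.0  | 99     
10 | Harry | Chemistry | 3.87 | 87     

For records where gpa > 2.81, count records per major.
SELECT major, COUNT(*)
FROM students
WHERE gpa > 2.81
GROUP BY major

Note: WHERE filters rows before grouping.

Result:
  Biology: 2
  Chemistry: 1
  Physics: 2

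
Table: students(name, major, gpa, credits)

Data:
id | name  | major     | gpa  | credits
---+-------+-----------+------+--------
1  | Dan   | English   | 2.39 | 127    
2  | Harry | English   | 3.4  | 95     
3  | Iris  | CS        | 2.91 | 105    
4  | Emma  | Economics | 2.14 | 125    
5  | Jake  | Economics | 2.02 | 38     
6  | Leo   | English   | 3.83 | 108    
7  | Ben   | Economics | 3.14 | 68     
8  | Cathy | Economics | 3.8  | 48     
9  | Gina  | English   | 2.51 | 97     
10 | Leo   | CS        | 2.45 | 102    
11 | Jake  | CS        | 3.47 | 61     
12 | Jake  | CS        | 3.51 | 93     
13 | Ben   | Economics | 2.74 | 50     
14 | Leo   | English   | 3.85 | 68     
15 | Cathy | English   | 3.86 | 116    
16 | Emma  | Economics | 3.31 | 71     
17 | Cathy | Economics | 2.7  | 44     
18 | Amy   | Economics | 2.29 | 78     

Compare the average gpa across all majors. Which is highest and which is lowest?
SELECT major, AVG(gpa)
FROM students
GROUP BY major
ORDER BY AVG(gpa)

All groups:
  Economics: 2.77
  CS: 3.09
  English: 3.31

Highest: English (3.31)
Lowest: Economics (2.77)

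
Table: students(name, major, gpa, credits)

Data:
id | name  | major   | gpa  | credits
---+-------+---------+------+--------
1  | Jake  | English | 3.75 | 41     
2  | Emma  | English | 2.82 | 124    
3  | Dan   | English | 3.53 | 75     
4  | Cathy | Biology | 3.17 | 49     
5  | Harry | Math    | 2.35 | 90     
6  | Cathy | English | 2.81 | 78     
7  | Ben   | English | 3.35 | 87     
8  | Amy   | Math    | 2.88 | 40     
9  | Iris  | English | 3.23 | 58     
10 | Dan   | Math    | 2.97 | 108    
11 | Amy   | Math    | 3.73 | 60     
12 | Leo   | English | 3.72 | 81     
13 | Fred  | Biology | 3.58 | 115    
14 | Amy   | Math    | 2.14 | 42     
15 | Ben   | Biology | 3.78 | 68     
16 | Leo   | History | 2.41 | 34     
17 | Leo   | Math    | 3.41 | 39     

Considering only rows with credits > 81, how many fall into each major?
SELECT major, COUNT(*)
FROM students
WHERE credits > 81
GROUP BY major

Note: WHERE filters rows before grouping.

Result:
  Biology: 1
  English: 2
  Math: 2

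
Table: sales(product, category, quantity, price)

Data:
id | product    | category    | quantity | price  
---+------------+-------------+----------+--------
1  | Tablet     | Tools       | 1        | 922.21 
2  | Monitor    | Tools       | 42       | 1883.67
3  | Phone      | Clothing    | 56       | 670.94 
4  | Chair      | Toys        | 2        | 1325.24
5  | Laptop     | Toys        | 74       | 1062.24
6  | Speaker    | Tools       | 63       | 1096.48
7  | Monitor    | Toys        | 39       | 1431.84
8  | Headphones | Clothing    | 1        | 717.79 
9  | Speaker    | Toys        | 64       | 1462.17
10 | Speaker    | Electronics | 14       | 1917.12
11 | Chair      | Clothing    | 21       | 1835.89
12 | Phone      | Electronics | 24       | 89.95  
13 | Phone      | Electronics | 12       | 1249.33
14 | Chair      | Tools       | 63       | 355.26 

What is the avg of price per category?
SELECT category, AVG(price) as result
FROM sales
GROUP BY category

Result:
  Clothing: 1074.87
  Electronics: 1085.47
  Tools: 1064.41
  Toys: 1320.37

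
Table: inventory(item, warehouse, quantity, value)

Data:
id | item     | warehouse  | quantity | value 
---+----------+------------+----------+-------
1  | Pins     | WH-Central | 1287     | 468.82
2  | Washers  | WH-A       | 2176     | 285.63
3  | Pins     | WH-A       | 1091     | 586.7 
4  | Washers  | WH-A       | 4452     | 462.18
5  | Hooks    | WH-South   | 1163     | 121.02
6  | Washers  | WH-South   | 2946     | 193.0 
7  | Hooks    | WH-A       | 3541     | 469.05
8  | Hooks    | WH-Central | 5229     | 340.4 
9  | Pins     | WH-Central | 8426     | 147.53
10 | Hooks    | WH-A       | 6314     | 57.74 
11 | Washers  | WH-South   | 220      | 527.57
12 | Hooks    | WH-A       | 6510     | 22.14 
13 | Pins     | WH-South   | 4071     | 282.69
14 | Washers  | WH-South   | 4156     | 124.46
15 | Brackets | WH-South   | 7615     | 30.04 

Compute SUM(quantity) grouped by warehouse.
SELECT warehouse, SUM(quantity) as result
FROM inventory
GROUP BY warehouse

Result:
  WH-A: 24084
  WH-Central: 14942
  WH-South: 20171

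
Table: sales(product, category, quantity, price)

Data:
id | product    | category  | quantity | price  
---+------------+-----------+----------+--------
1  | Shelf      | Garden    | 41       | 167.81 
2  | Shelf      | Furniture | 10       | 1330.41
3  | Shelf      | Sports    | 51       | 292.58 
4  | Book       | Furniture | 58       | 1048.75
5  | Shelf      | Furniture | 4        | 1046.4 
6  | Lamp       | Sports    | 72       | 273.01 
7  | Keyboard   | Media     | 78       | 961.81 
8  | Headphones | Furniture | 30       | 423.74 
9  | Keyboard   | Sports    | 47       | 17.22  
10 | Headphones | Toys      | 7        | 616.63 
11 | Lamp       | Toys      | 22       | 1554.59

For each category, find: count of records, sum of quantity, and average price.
SELECT category,
       COUNT(*) as cnt,
       SUM(quantity) as total_quantity,
       AVG(price) as avg_price
FROM sales
GROUP BY category

Result:
  Furniture: 4 records, 102 total quantity, 962.33 avg price
  Garden: 1 records, 41 total quantity, 167.81 avg price
  Media: 1 records, 78 total quantity, 961.81 avg price
  Sports: 3 records, 170 total quantity, 194.27 avg price
  Toys: 2 records, 29 total quantity, 1085.61 avg price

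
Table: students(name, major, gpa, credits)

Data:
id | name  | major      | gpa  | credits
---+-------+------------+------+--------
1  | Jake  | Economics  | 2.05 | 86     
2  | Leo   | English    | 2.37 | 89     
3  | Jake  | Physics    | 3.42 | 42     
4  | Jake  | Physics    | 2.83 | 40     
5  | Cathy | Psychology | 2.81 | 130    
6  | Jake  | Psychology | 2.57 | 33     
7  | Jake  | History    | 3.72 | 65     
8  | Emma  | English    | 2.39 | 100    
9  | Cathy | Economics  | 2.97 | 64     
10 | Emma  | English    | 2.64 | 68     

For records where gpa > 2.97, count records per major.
SELECT major, COUNT(*)
FROM students
WHERE gpa > 2.97
GROUP BY major

Note: WHERE filters rows before grouping.

Result:
  History: 1
  Physics: 1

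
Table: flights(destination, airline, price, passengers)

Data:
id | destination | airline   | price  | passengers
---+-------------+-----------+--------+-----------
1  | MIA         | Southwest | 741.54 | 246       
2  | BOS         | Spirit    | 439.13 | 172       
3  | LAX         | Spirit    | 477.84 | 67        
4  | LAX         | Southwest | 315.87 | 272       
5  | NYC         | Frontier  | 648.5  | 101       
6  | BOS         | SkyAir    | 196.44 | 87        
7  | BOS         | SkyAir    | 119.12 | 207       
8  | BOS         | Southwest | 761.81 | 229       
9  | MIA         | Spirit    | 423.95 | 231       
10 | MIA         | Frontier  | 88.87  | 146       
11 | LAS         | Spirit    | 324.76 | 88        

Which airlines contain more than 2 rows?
SELECT airline, COUNT(*) as cnt
FROM flights
GROUP BY airline
HAVING COUNT(*) > 2

Result:
  Southwest: 3
  Spirit: 4

Note: HAVING filters groups after aggregation, WHERE filters rows before.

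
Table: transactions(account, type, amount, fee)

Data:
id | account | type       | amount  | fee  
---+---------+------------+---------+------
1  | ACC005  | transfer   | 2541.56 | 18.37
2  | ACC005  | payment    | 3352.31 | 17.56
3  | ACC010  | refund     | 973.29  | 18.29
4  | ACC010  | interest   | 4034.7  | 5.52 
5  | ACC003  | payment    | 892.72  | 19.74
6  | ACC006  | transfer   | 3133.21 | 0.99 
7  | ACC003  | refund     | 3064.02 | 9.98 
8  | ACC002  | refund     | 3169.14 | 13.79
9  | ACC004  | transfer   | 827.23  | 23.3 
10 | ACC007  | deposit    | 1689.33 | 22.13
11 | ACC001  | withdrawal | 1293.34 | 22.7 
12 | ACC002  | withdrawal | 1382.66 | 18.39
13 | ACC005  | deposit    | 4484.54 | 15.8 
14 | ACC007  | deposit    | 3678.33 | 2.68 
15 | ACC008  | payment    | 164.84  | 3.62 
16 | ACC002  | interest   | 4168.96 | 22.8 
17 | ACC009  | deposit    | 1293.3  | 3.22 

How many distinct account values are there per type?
SELECT type, COUNT(DISTINCT account)
FROM transactions
GROUP BY type

Result:
  deposit: 3 distinct
  interest: 2 distinct
  payment: 3 distinct
  refund: 3 distinct
  transfer: 3 distinct
  withdrawal: 2 distinct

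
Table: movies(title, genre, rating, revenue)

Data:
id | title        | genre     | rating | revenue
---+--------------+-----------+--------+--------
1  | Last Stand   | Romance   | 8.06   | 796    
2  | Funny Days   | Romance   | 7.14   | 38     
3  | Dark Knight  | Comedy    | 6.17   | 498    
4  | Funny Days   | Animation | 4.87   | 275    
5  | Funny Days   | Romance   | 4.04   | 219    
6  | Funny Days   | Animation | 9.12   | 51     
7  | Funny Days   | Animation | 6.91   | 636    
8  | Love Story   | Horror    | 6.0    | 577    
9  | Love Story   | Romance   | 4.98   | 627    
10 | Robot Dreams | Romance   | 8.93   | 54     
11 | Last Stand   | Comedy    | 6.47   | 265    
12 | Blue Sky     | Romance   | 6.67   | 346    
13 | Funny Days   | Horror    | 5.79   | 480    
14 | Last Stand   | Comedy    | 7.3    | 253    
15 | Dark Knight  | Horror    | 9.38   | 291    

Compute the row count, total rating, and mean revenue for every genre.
SELECT genre,
       COUNT(*) as cnt,
       SUM(rating) as total_rating,
       AVG(revenue) as avg_revenue
FROM movies
GROUP BY genre

Result:
  Animation: 3 records, 20.90 total rating, 320.67 avg revenue
  Comedy: 3 records, 19.94 total rating, 338.67 avg revenue
  Horror: 3 records, 21.17 total rating, 449.33 avg revenue
  Romance: 6 records, 39.82 total rating, 346.67 avg revenue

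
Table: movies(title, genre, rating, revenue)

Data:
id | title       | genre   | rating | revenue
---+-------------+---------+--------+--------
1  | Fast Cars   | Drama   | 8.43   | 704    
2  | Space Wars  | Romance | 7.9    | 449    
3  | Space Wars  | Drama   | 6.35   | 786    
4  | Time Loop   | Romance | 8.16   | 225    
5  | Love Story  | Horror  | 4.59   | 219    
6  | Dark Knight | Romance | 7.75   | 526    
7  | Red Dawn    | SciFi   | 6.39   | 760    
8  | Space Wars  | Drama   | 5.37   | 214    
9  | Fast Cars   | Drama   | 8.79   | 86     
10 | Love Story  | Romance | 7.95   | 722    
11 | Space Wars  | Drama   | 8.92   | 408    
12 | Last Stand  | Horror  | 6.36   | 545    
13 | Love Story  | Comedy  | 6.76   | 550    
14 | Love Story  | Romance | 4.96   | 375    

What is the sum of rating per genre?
SELECT genre, SUM(rating) as result
FROM movies
GROUP BY genre

Result:
  Comedy: 6.76
  Drama: 37.86
  Horror: 10.95
  Romance: 36.72
  SciFi: 6.39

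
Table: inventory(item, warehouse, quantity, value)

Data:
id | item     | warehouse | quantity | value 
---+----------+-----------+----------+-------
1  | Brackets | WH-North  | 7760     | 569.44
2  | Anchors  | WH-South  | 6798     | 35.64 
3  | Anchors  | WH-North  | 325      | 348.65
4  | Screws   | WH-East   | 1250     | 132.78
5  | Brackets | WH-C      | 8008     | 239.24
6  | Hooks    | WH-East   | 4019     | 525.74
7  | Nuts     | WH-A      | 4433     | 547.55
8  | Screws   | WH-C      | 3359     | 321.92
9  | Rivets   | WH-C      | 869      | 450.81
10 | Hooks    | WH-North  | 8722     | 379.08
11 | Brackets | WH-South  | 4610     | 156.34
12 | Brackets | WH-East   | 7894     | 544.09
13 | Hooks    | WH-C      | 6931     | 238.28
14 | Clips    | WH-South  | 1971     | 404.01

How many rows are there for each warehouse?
SELECT warehouse, COUNT(*) as count
FROM inventory
GROUP BY warehouse

Result:
  WH-A: 1
  WH-C: 4
  WH-East: 3
  WH-North: 3
  WH-South: 3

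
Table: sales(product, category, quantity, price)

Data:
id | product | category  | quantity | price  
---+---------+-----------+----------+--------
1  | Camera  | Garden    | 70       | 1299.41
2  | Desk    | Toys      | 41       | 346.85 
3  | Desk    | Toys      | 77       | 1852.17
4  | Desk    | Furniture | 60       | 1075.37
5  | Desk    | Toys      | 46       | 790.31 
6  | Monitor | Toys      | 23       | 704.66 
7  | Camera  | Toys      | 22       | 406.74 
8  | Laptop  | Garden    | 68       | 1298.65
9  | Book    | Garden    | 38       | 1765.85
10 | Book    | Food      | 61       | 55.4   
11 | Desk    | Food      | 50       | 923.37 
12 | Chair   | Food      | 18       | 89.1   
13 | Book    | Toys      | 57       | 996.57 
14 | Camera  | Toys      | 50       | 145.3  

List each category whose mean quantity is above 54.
SELECT category, AVG(quantity)
FROM sales
GROUP BY category
HAVING AVG(quantity) > 54

Result:
  Furniture: avg=60.00
  Garden: avg=58.67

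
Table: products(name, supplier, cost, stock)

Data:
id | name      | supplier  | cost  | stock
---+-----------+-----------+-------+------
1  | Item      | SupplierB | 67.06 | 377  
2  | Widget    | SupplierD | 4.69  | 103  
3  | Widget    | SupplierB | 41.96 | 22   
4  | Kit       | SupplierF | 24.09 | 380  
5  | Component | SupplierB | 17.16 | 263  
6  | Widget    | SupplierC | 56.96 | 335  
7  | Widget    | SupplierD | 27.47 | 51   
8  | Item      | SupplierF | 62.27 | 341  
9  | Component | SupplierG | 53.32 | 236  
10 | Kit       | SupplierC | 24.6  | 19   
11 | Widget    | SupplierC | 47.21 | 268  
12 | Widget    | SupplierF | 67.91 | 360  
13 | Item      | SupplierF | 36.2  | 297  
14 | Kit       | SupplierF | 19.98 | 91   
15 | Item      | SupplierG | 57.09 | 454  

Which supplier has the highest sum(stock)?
SELECT supplier, SUM(stock) as val
FROM products
GROUP BY supplier
ORDER BY val DESC
LIMIT 1

Result: SupplierF with sum(stock) = 1469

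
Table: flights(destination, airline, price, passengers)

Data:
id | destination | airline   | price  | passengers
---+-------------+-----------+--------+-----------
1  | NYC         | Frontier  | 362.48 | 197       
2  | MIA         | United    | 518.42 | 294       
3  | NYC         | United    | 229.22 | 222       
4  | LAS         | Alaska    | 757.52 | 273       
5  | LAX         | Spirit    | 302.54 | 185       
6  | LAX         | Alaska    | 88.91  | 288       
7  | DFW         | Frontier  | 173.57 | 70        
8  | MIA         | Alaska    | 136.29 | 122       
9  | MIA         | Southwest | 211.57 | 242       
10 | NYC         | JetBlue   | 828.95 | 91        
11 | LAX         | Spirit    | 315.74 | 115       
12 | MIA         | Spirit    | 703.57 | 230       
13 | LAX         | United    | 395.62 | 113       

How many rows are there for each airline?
SELECT airline, COUNT(*) as count
FROM flights
GROUP BY airline

Result:
  Alaska: 3
  Frontier: 2
  JetBlue: 1
  Southwest: 1
  Spirit: 3
  United: 3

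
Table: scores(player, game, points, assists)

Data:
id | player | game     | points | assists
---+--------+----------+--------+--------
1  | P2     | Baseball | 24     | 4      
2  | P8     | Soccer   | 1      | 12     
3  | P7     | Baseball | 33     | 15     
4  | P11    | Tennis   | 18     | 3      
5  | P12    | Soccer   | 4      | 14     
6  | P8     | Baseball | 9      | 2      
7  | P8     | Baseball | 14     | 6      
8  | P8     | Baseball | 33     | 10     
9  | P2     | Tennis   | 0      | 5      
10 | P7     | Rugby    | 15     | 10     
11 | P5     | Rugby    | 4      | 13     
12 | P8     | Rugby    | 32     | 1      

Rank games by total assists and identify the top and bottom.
SELECT game, SUM(assists)
FROM scores
GROUP BY game
ORDER BY SUM(assists)

All groups:
  Tennis: 8
  Rugby: 24
  Soccer: 26
  Baseball: 37

Highest: Baseball (37)
Lowest: Tennis (8)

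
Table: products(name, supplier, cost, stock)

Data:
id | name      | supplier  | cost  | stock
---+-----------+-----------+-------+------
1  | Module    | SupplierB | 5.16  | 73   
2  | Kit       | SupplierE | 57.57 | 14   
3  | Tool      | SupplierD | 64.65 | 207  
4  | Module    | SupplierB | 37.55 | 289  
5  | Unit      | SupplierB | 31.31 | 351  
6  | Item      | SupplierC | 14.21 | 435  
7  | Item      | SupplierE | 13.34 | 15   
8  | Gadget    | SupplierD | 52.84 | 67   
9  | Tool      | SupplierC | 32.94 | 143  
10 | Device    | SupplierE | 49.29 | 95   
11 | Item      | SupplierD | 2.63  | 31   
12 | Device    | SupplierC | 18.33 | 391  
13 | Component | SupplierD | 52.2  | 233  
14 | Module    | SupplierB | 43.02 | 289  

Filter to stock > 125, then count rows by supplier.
SELECT supplier, COUNT(*)
FROM products
WHERE stock > 125
GROUP BY supplier

Note: WHERE filters rows before grouping.

Result:
  SupplierB: 3
  SupplierC: 3
  SupplierD: 2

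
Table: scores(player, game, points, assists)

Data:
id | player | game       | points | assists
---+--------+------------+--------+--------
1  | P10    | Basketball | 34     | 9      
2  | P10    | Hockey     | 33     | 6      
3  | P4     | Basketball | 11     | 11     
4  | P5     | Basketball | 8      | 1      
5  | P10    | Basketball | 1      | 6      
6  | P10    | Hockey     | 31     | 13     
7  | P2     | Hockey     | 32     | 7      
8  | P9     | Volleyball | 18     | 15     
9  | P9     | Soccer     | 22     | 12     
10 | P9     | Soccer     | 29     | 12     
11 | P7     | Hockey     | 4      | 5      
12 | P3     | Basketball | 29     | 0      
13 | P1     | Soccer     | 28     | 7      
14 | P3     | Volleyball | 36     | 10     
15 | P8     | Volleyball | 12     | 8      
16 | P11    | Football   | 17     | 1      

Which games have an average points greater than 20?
SELECT game, AVG(points)
FROM scores
GROUP BY game
HAVING AVG(points) > 20

Result:
  Hockey: avg=25.00
  Soccer: avg=26.33
  Volleyball: avg=22.00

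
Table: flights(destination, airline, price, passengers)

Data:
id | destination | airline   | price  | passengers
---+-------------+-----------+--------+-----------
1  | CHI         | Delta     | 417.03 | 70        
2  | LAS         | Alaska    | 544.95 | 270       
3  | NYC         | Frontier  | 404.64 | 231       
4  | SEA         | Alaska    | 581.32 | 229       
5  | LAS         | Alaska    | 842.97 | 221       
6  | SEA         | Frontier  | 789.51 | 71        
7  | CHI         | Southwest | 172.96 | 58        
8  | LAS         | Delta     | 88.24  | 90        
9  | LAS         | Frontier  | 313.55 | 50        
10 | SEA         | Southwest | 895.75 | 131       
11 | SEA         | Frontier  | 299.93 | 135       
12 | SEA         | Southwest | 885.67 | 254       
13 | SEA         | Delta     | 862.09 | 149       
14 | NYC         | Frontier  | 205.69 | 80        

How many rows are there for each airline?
SELECT airline, COUNT(*) as count
FROM flights
GROUP BY airline

Result:
  Alaska: 3
  Delta: 3
  Frontier: 5
  Southwest: 3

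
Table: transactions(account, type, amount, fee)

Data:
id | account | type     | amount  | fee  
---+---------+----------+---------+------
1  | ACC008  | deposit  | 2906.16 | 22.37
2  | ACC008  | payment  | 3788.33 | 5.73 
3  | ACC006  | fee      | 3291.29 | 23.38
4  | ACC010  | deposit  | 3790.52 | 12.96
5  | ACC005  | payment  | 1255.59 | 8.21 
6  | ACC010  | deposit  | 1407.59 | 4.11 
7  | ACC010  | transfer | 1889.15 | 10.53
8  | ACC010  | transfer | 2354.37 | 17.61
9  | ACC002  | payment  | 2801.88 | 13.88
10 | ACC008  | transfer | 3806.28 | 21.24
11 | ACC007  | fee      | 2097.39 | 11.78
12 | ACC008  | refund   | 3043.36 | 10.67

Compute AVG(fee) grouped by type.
SELECT type, AVG(fee) as result
FROM transactions
GROUP BY type

Result:
  deposit: 13.15
  fee: 17.58
  payment: 9.27
  refund: 10.67
  transfer: 16.46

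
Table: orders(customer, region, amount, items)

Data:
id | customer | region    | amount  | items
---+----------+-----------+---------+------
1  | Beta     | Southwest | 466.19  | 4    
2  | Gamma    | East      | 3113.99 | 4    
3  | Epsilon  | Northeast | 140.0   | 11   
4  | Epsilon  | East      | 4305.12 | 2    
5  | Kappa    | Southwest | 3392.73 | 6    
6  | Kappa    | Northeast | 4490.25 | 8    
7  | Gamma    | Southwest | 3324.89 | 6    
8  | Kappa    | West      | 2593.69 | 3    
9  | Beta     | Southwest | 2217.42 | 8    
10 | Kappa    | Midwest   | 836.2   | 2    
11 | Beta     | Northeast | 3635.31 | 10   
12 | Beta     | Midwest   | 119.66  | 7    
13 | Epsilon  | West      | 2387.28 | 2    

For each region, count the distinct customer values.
SELECT region, COUNT(DISTINCT customer)
FROM orders
GROUP BY region

Result:
  East: 2 distinct
  Midwest: 2 distinct
  Northeast: 3 distinct
  Southwest: 3 distinct
  West: 2 distinct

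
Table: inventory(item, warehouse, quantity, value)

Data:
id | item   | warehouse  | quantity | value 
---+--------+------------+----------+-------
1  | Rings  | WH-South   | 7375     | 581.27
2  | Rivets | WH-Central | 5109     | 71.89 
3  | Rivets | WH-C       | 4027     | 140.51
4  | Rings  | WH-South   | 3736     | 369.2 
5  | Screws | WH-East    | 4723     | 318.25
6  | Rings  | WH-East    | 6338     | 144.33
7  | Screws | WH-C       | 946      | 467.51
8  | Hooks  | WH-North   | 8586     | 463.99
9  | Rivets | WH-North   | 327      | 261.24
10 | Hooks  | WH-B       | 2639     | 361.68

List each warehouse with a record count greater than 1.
SELECT warehouse, COUNT(*) as cnt
FROM inventory
GROUP BY warehouse
HAVING COUNT(*) > 1

Result:
  WH-C: 2
  WH-East: 2
  WH-North: 2
  WH-South: 2

Note: HAVING filters groups after aggregation, WHERE filters rows before.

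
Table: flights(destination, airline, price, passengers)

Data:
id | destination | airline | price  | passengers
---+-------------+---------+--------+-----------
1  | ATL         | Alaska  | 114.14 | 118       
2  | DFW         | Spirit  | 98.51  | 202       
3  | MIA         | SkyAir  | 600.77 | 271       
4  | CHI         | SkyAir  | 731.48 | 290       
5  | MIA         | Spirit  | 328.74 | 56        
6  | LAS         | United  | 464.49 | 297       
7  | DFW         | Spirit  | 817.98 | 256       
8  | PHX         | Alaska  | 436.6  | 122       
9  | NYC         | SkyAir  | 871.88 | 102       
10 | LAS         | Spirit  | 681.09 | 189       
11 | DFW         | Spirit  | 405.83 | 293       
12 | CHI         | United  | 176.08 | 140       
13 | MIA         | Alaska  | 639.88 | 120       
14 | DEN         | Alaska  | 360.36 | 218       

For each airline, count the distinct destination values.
SELECT airline, COUNT(DISTINCT destination)
FROM flights
GROUP BY airline

Result:
  Alaska: 4 distinct
  SkyAir: 3 distinct
  Spirit: 3 distinct
  United: 2 distinct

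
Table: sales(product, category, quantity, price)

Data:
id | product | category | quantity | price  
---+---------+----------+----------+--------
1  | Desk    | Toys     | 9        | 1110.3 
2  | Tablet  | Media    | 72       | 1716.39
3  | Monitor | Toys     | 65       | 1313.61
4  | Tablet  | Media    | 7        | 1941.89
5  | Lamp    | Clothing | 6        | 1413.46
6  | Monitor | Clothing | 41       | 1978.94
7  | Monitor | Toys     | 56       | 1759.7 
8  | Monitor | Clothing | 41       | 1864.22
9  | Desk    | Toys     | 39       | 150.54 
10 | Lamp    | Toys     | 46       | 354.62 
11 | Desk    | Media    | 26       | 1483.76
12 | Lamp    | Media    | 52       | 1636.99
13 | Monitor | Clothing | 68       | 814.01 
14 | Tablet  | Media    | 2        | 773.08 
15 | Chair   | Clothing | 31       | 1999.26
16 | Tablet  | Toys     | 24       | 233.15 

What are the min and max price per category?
SELECT category, MIN(price), MAX(price)
FROM sales
GROUP BY category

Result:
  Clothing: min=814.01, max=1999.26
  Media: min=773.08, max=1941.89
  Toys: min=150.54, max=1759.70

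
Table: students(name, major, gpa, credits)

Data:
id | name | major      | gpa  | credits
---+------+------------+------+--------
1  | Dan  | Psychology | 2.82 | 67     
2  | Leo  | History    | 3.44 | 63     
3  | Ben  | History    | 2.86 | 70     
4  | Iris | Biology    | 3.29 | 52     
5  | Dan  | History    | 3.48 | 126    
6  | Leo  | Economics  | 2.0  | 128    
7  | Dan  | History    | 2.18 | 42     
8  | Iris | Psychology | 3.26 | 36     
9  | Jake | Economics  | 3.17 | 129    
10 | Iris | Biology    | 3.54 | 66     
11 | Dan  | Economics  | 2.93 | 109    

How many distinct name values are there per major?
SELECT major, COUNT(DISTINCT name)
FROM students
GROUP BY major

Result:
  Biology: 1 distinct
  Economics: 3 distinct
  History: 3 distinct
  Psychology: 2 distinct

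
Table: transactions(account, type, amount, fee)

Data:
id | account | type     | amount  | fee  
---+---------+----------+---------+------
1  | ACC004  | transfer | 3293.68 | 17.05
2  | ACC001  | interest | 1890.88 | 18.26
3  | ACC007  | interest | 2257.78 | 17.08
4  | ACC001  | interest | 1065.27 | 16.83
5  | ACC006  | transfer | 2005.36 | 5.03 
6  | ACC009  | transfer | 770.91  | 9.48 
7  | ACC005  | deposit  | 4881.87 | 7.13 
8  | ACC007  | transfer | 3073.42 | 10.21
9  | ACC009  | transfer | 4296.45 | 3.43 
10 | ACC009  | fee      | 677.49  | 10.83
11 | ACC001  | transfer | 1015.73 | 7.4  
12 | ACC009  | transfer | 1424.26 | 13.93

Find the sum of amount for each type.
SELECT type, SUM(amount) as result
FROM transactions
GROUP BY type

Result:
  deposit: 4881.87
  fee: 677.49
  interest: 5213.93
  transfer: 15879.81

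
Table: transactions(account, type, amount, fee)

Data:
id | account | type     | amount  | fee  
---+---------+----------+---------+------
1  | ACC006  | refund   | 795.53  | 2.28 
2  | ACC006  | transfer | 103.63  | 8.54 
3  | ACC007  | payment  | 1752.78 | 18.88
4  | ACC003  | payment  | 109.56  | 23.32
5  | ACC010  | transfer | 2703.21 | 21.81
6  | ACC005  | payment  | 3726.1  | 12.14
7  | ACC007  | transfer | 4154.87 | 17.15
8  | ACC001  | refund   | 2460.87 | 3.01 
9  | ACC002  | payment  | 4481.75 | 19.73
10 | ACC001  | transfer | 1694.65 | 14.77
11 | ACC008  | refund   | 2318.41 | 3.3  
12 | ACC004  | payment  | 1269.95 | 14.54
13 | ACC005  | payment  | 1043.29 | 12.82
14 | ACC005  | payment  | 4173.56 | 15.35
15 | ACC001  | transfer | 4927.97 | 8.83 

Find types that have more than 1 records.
SELECT type, COUNT(*) as cnt
FROM transactions
GROUP BY type
HAVING COUNT(*) > 1

Result:
  payment: 7
  refund: 3
  transfer: 5

Note: HAVING filters groups after aggregation, WHERE filters rows before.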